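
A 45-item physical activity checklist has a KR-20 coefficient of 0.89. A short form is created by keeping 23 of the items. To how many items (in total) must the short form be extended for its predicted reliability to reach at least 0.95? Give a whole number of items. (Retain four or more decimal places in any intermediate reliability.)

First, r for the 23-item form: n = 23/45 = 0.5111, so r_23 = 0.5111·0.89/(1 + (0.5111 − 1)·0.89) = 0.8053
Then solve for n' with r_old = 0.8053, r_target = 0.95: n' = 0.95(1 − 0.8053)/[0.8053(1 − 0.95)] = 4.5937
Items = 4.5937 × 23 ≈ 105.66 → 106

106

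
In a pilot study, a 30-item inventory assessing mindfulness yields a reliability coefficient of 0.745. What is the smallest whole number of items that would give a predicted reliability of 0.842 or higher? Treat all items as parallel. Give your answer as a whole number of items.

55

Rearranging the Spearman-Brown formula for n,
n = r*(1 − r) / [ r (1 − r*) ]
n = 0.842(1 − 0.745) / [0.745(1 − 0.842)]
n = 0.214710 / 0.117710 ≈ 1.8241
Items needed = n × 30 = 1.8241 × 30 ≈ 54.72 → round up to 55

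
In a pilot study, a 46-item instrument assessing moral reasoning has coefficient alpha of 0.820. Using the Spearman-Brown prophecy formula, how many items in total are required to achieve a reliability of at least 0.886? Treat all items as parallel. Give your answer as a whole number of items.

79

Invert Spearman-Brown to solve for n:
n = r*(1 − r) / [ r (1 − r*) ]
n = [0.886 × 0.180] / [0.820 × 0.114]
n = 0.159480 / 0.093480 ≈ 1.7060
Items needed = n × 46 = 1.7060 × 46 ≈ 78.48 → round up to 79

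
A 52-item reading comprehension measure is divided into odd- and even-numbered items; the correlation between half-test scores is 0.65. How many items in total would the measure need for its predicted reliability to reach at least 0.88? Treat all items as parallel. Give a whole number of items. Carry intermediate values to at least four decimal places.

103

Corrected full-test reliability: r_full = 2 × 0.65 / (1 + 0.65) ≈ 0.7879
Solve Spearman-Brown for n: n = 0.88(1 − 0.7879) / [0.7879(1 − 0.88)] = 1.9741
Required items = 1.9741 × 52 = 102.65, so 103 items.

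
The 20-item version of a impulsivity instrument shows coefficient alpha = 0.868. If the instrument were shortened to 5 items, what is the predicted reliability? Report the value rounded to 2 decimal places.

The new length is 5/20 = 0.25 times the old.
r_new = (0.25 × 0.868) / (1 + (0.25 − 1) × 0.868)
r_new = 0.2170 / 0.3490 ≈ 0.6218

0.62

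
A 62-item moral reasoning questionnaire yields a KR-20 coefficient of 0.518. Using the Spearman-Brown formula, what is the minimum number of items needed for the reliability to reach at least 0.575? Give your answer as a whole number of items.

79

Rearranging the Spearman-Brown formula for n,
n = r_target (1 − r_old) / [ r_old (1 − r_target) ]
n = 0.575(1 − 0.518) / [0.518(1 − 0.575)]
n = 0.277150 / 0.220150 ≈ 1.2589
So the test needs 1.2589 × 62 ≈ 78.05 items; rounding up, 79.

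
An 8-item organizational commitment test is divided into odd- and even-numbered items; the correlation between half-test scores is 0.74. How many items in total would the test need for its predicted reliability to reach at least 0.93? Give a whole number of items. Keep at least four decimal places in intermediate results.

Corrected full-test reliability: r_full = 2 × 0.74 / (1 + 0.74) ≈ 0.8506
Solve Spearman-Brown for n: n = 0.93(1 − 0.8506) / [0.8506(1 − 0.93)] = 2.3335
Required items = 2.3335 × 8 = 18.67, so 19 items.

19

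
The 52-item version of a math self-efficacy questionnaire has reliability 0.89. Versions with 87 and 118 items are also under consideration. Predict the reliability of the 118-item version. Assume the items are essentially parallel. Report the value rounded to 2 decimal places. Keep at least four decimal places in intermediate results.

The 87-item form is not needed; work directly from the 52-item form with n = 118/52 = 2.2692.
r_{118} = n·r / (1 + (n − 1)·r) = 2.0196 / 2.1296 ≈ 0.9483

0.95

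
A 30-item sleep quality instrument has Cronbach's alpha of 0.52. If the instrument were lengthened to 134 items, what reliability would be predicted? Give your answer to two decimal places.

0.83

The new length is 134/30 = 4.4667 times the old.
Spearman-Brown: r_new = n·r / (1 + (n − 1)·r)
r_new = (4.4667 × 0.52) / (1 + (4.4667 − 1) × 0.52)
     = 2.3227 / 2.8027 = 0.8287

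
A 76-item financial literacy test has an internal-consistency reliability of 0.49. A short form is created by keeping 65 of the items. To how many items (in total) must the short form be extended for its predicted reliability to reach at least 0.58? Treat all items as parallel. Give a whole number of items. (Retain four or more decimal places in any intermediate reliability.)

110

First, r for the 65-item form: n = 65/76 = 0.8553, so r_65 = 0.8553·0.49/(1 + (0.8553 − 1)·0.49) = 0.4511
Length factor from the short form to reach 0.58: n' = 0.58(1 − 0.4511) / [0.4511(1 − 0.58)] ≈ 1.6803
Total items = 1.6803 × 65 = 109.22, rounded up to 110.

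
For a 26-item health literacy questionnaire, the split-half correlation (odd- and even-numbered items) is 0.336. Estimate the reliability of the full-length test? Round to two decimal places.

The full test is twice the length of either half (n = 2).
r_full = 2(0.336) / (1 + 0.336)
r_full = 0.6720 / 1.3360 ≈ 0.5030

0.50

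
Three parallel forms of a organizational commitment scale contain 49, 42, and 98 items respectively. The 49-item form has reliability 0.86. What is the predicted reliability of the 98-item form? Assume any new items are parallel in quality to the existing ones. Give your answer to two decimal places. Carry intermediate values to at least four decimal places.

The 42-item form is not needed; work directly from the 49-item form with n = 98/49 = 2.0000.
r_{98} = n·r / (1 + (n − 1)·r) = 1.7200 / 1.8600 ≈ 0.9247

0.92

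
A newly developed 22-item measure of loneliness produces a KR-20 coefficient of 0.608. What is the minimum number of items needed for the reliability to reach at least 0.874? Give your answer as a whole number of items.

99

Invert Spearman-Brown to solve for n:
n = r_target (1 − r_old) / [ r_old (1 − r_target) ]
n = 0.874 × (1 − 0.608) / [ 0.608 × (1 − 0.874) ]
n = 0.342608 / 0.076608 ≈ 4.4722
Items needed = n × 22 = 4.4722 × 22 ≈ 98.39 → round up to 99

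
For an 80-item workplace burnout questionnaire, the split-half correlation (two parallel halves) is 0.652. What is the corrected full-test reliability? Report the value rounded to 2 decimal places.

Apply the Spearman-Brown correction with n = 2:
r_full = 2r_hh / (1 + r_hh) = 2 × 0.652 / (1 + 0.652)
       = 1.3040 / 1.6520 = 0.7893

0.79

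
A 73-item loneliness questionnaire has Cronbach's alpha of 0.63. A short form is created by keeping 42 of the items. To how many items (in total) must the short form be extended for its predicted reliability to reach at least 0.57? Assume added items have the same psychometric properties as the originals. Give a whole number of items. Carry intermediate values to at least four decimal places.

Short-form reliability: n = 42/73 = 0.5753; r_42 = n·r/(1+(n−1)r) ≈ 0.4948
Length factor from the short form to reach 0.57: n' = 0.57(1 − 0.4948) / [0.4948(1 − 0.57)] ≈ 1.3534
Total items = 1.3534 × 42 = 56.84, rounded up to 57.

57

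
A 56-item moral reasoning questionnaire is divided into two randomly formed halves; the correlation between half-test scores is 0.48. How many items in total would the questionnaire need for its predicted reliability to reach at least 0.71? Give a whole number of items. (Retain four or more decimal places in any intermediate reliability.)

Corrected full-test reliability: r_full = 2 × 0.48 / (1 + 0.48) ≈ 0.6486
Solve Spearman-Brown for n: n = 0.71(1 − 0.6486) / [0.6486(1 − 0.71)] = 1.3264
Required items = 1.3264 × 56 = 74.28, so 75 items.

75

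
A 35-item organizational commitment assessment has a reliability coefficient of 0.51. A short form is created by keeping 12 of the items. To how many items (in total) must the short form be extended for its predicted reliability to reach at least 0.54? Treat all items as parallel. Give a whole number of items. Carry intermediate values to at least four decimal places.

Short-form reliability: n = 12/35 = 0.3429; r_12 = n·r/(1+(n−1)r) ≈ 0.2630
Length factor from the short form to reach 0.54: n' = 0.54(1 − 0.2630) / [0.2630(1 − 0.54)] ≈ 3.2896
Total items = 3.2896 × 12 = 39.48, rounded up to 40.

40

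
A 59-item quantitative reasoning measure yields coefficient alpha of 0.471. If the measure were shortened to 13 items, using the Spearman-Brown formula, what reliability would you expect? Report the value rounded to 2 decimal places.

0.16

Length ratio n = 13/59 = 0.2203
r_new = (0.2203 × 0.471) / (1 + (0.2203 − 1) × 0.471)
     = 0.1038 / 0.6328 = 0.1640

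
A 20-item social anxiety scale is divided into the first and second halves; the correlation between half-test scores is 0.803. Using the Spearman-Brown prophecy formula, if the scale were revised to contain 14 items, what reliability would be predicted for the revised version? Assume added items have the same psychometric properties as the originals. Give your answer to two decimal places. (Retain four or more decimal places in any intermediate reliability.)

0.85

Full-test reliability from the split-half r: r_full = 2(0.803)/(1 + 0.803) = 0.8907
Then adjust to 14 items: n = 14/20 = 0.7000
r_new = n·r_full / (1 + (n − 1)·r_full) = 0.6235 / 0.7328 ≈ 0.8508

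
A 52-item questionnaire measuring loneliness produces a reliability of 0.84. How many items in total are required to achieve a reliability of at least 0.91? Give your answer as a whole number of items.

Spearman-Brown solved for the length factor n:
n = r*(1 − r) / [ r (1 − r*) ]
n = [0.91 × 0.16] / [0.84 × 0.09]
  = 0.1456 / 0.0756 = 1.9259
Items needed = n × 52 = 1.9259 × 52 ≈ 100.15 → round up to 101

101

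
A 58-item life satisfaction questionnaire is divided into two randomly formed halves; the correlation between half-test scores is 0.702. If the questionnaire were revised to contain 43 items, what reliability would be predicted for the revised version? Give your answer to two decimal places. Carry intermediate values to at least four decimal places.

0.78

Spearman-Brown correction (n = 2): r_full = 2·0.702/(1 + 0.702) = 0.8249
Then adjust to 43 items: n = 43/58 = 0.7414
r_new = n·r_full / (1 + (n − 1)·r_full) = 0.6116 / 0.7867 ≈ 0.7774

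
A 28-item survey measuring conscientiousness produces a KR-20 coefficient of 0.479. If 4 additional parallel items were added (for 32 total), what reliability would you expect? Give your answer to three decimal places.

The new length is 32/28 = 1.1429 times the old.
By Spearman-Brown, r_new = n r / (1 + (n − 1) r).
r_new = (1.1429 × 0.479) / (1 + (1.1429 − 1) × 0.479)
     = 0.5474 / 1.0684 = 0.5124

0.512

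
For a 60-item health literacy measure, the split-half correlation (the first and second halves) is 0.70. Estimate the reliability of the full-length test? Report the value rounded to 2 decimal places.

0.82

The full test is twice the length of either half (n = 2).
r_full = 2(0.70) / (1 + 0.70)
r_full = 1.4000 / 1.7000 ≈ 0.8235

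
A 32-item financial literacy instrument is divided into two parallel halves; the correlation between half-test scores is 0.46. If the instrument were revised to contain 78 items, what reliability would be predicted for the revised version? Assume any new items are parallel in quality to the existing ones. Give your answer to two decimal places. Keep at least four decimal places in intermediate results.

Full-test reliability from the split-half r: r_full = 2(0.46)/(1 + 0.46) = 0.6301
Length factor from 32 to 78 items: n = 78/32 = 2.4375
r_new = n·r_full / (1 + (n − 1)·r_full) = 1.5359 / 1.9058 ≈ 0.8059

0.81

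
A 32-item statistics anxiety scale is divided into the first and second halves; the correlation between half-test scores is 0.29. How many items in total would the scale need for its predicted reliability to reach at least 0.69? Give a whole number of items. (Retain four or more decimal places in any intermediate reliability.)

r_full = 2(0.29)/(1 + 0.29) = 0.4496
n = r_tgt(1 − r_full) / [r_full(1 − r_tgt)] = 0.69 × 0.5504 / (0.4496 × 0.31) ≈ 2.7248
Required items = 2.7248 × 32 = 87.19, so 88 items.

88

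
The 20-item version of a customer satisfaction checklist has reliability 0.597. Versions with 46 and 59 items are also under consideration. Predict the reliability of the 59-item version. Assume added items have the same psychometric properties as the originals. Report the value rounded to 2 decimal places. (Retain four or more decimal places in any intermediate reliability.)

The 46-item form is not needed; work directly from the 20-item form with n = 59/20 = 2.9500.
r_{59} = n·r / (1 + (n − 1)·r) = 1.7611 / 2.1642 ≈ 0.8137

0.81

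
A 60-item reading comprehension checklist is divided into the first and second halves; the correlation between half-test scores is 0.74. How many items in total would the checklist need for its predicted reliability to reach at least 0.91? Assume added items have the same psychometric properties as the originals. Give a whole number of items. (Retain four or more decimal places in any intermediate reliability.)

Corrected full-test reliability: r_full = 2 × 0.74 / (1 + 0.74) ≈ 0.8506
n = r_tgt(1 − r_full) / [r_full(1 − r_tgt)] = 0.91 × 0.1494 / (0.8506 × 0.09) ≈ 1.7759
Required items = 1.7759 × 60 = 106.55, so 107 items.

107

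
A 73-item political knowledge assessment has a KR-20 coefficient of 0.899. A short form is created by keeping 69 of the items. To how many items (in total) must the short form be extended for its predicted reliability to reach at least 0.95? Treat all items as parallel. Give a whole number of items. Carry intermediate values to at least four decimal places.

156

First, r for the 69-item form: n = 69/73 = 0.9452, so r_69 = 0.9452·0.899/(1 + (0.9452 − 1)·0.899) = 0.8938
Length factor from the short form to reach 0.95: n' = 0.95(1 − 0.8938) / [0.8938(1 − 0.95)] ≈ 2.2576
Total items = 2.2576 × 69 = 155.77, rounded up to 156.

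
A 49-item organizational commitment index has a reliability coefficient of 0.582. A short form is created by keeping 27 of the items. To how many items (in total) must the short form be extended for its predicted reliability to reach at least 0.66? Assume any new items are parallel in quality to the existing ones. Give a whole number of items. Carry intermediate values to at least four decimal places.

First, r for the 27-item form: n = 27/49 = 0.5510, so r_27 = 0.5510·0.582/(1 + (0.5510 − 1)·0.582) = 0.4341
Length factor from the short form to reach 0.66: n' = 0.66(1 − 0.4341) / [0.4341(1 − 0.66)] ≈ 2.5306
Total items = 2.5306 × 27 = 68.33, rounded up to 69.

69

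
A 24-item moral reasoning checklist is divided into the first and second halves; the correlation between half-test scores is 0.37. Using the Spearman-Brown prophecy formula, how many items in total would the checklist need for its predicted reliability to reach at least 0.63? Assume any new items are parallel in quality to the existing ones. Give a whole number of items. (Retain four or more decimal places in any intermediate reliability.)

r_full = 2(0.37)/(1 + 0.37) = 0.5401
Solve Spearman-Brown for n: n = 0.63(1 − 0.5401) / [0.5401(1 − 0.63)] = 1.4499
Items = 1.4499 × 24 ≈ 34.80 → 35

35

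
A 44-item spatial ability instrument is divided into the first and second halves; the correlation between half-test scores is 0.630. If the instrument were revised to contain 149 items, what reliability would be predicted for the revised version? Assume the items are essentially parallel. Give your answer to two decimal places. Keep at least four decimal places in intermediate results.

0.92

Full-test reliability from the split-half r: r_full = 2(0.630)/(1 + 0.630) = 0.7730
Then adjust to 149 items: n = 149/44 = 3.3864
r_new = n·r_full / (1 + (n − 1)·r_full) = 2.6177 / 2.8447 ≈ 0.9202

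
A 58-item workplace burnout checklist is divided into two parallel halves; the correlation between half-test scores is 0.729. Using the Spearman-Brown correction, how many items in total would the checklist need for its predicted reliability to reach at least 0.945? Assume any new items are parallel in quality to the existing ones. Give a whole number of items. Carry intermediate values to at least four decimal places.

186

Corrected full-test reliability: r_full = 2 × 0.729 / (1 + 0.729) ≈ 0.8433
n = r_tgt(1 − r_full) / [r_full(1 − r_tgt)] = 0.945 × 0.1567 / (0.8433 × 0.055) ≈ 3.1927
Required items = 3.1927 × 58 = 185.18, so 186 items.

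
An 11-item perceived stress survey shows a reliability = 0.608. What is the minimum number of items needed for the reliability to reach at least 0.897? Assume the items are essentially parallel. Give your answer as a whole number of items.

62

n = [0.897 × 0.392] / [0.608 × 0.103]
n = 0.351624 / 0.062624 ≈ 5.6148
Items needed = n × 11 = 5.6148 × 11 ≈ 61.76 → round up to 62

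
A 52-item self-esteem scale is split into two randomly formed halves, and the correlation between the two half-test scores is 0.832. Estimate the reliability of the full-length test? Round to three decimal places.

0.908

r_full = 2r_hh / (1 + r_hh) = 2 × 0.832 / (1 + 0.832)
r_full = 1.6640 / 1.8320 ≈ 0.9083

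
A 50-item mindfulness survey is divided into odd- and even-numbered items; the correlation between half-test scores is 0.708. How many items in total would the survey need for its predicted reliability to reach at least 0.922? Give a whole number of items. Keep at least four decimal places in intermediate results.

122

r_full = 2(0.708)/(1 + 0.708) = 0.8290
Solve Spearman-Brown for n: n = 0.922(1 − 0.8290) / [0.8290(1 − 0.922)] = 2.4382
Items = 2.4382 × 50 ≈ 121.91 → 122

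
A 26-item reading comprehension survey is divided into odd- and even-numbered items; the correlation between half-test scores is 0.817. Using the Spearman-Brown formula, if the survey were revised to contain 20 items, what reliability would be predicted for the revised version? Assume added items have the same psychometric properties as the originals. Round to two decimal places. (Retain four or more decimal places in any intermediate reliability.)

Spearman-Brown correction (n = 2): r_full = 2·0.817/(1 + 0.817) = 0.8993
Then adjust to 20 items: n = 20/26 = 0.7692
r_new = n·r_full / (1 + (n − 1)·r_full) = 0.6917 / 0.7924 ≈ 0.8729

0.87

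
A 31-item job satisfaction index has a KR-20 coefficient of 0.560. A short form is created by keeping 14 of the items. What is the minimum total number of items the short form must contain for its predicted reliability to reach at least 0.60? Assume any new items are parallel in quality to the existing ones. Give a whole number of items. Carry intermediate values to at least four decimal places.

37

First, r for the 14-item form: n = 14/31 = 0.4516, so r_14 = 0.4516·0.560/(1 + (0.4516 − 1)·0.560) = 0.3650
Length factor from the short form to reach 0.60: n' = 0.60(1 − 0.3650) / [0.3650(1 − 0.60)] ≈ 2.6096
Items = 2.6096 × 14 ≈ 36.53 → 37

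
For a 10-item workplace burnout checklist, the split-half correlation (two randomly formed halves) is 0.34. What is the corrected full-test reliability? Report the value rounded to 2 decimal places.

0.51

The full test is twice the length of either half (n = 2).
r_full = 2r_hh / (1 + r_hh) = 2 × 0.34 / (1 + 0.34)
r_full = 0.6800 / 1.3400 ≈ 0.5075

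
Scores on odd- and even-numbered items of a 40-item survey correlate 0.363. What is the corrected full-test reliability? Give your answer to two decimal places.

0.53

r_full = 2r_hh / (1 + r_hh) = 2 × 0.363 / (1 + 0.363)
       = 0.7260 / 1.3630 = 0.5326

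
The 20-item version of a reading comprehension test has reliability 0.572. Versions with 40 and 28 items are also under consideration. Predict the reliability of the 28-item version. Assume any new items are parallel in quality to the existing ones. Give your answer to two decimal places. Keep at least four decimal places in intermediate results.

0.65

The 40-item form is not needed; work directly from the 20-item form with n = 28/20 = 1.4000.
r_{28} = n·r / (1 + (n − 1)·r) = 0.8008 / 1.2288 ≈ 0.6517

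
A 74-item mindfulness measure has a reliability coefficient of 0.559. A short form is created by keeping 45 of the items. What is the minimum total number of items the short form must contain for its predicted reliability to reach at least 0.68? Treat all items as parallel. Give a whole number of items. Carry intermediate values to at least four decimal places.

125

Short-form reliability: n = 45/74 = 0.6081; r_45 = n·r/(1+(n−1)r) ≈ 0.4353
Length factor from the short form to reach 0.68: n' = 0.68(1 − 0.4353) / [0.4353(1 − 0.68)] ≈ 2.7567
Total items = 2.7567 × 45 = 124.05, rounded up to 125.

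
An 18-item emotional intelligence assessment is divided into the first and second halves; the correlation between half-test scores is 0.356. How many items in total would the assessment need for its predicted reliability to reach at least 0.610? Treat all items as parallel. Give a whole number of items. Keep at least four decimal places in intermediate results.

26

r_full = 2(0.356)/(1 + 0.356) = 0.5251
n = r_tgt(1 − r_full) / [r_full(1 − r_tgt)] = 0.610 × 0.4749 / (0.5251 × 0.390) ≈ 1.4146
Required items = 1.4146 × 18 = 25.46, so 26 items.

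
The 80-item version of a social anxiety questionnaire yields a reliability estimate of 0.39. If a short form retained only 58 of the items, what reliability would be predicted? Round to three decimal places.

0.317

Length ratio n = 58/80 = 0.725
Spearman-Brown: r_new = n·r / (1 + (n − 1)·r)
r_new = (0.725 × 0.39) / (1 + (0.725 − 1) × 0.39)
r_new = 0.2828 / 0.8927 ≈ 0.3168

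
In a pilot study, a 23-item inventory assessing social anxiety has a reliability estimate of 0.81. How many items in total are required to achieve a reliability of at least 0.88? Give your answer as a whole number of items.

Spearman-Brown solved for the length factor n:
n = r*(1 − r) / [ r (1 − r*) ]
n = 0.88(1 − 0.81) / [0.81(1 − 0.88)]
  = 0.1672 / 0.0972 = 1.7202
So the test needs 1.7202 × 23 ≈ 39.56 items; rounding up, 40.

40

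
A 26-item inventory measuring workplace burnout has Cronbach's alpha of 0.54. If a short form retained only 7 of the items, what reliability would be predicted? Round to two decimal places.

0.24

The new length is 7/26 = 0.2692 times the old.
Spearman-Brown: r_new = n·r / (1 + (n − 1)·r)
r_new = 0.2692·0.54 / [1 + (0.2692 − 1)·0.54]
     = 0.1454 / 0.6054 = 0.2402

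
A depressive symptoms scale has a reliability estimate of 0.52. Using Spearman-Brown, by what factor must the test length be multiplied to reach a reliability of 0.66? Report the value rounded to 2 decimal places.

1.79

Spearman-Brown solved for the length factor n:
n = r_target (1 − r_old) / [ r_old (1 − r_target) ]
n = 0.66(1 − 0.52) / [0.52(1 − 0.66)]
n = 0.3168 / 0.1768 ≈ 1.7919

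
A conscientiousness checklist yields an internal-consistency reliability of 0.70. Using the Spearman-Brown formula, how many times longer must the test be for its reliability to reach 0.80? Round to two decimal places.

Rearranging the Spearman-Brown formula for n,
n = r*(1 − r) / [ r (1 − r*) ]
n = [0.80 × 0.30] / [0.70 × 0.20]
n = 0.2400 / 0.1400 ≈ 1.7143

1.71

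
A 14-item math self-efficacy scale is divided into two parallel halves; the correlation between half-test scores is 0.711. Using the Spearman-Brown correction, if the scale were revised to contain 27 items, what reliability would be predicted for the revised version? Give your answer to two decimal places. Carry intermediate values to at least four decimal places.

0.90

Spearman-Brown correction (n = 2): r_full = 2·0.711/(1 + 0.711) = 0.8311
Length factor from 14 to 27 items: n = 27/14 = 1.9286
r_new = n·r_full / (1 + (n − 1)·r_full) = 1.6029 / 1.7718 ≈ 0.9047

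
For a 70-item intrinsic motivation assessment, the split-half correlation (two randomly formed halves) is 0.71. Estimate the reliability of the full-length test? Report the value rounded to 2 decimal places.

0.83

r_full = 2(0.71) / (1 + 0.71)
r_full = 1.4200 / 1.7100 ≈ 0.8304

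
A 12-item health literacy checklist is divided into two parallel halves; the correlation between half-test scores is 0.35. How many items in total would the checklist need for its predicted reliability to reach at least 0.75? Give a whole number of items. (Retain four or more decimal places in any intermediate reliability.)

34

r_full = 2(0.35)/(1 + 0.35) = 0.5185
Solve Spearman-Brown for n: n = 0.75(1 − 0.5185) / [0.5185(1 − 0.75)] = 2.7859
Required items = 2.7859 × 12 = 33.43, so 34 items.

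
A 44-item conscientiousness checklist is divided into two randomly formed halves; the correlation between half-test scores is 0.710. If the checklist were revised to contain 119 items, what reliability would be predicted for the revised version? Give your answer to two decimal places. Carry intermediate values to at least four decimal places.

0.93

Spearman-Brown correction (n = 2): r_full = 2·0.710/(1 + 0.710) = 0.8304
Then adjust to 119 items: n = 119/44 = 2.7045
r_new = n·r_full / (1 + (n − 1)·r_full) = 2.2458 / 2.4154 ≈ 0.9298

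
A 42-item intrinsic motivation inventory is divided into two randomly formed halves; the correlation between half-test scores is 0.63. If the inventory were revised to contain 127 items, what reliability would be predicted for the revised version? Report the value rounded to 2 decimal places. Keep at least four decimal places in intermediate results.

0.91

Full-test reliability from the split-half r: r_full = 2(0.63)/(1 + 0.63) = 0.7730
Then adjust to 127 items: n = 127/42 = 3.0238
r_new = n·r_full / (1 + (n − 1)·r_full) = 2.3374 / 2.5644 ≈ 0.9115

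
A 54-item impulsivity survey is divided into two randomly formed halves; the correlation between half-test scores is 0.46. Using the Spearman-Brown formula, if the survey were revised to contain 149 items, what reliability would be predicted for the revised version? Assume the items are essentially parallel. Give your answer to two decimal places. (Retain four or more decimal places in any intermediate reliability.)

0.82

First correct the split-half correlation to full-test reliability: r_full = 2 × 0.46 / (1 + 0.46) ≈ 0.6301
Then adjust to 149 items: n = 149/54 = 2.7593
r_new = n·r_full / (1 + (n − 1)·r_full) = 1.7386 / 2.1085 ≈ 0.8246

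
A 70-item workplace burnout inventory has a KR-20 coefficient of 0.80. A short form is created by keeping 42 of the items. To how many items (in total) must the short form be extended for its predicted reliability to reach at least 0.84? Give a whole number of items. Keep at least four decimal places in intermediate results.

92

First, r for the 42-item form: n = 42/70 = 0.6000, so r_42 = 0.6000·0.80/(1 + (0.6000 − 1)·0.80) = 0.7059
Length factor from the short form to reach 0.84: n' = 0.84(1 − 0.7059) / [0.7059(1 − 0.84)] ≈ 2.1873
Items = 2.1873 × 42 ≈ 91.87 → 92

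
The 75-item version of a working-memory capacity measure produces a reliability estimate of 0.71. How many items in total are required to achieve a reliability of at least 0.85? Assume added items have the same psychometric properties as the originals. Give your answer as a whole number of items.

174

n = 0.85 × (1 − 0.71) / [ 0.71 × (1 − 0.85) ]
n = 0.2465 / 0.1065 ≈ 2.3146
So the test needs 2.3146 × 75 ≈ 173.59 items; rounding up, 174.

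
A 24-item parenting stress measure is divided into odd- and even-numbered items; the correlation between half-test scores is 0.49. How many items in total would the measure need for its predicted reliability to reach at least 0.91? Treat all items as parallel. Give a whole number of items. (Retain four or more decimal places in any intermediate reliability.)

127

r_full = 2(0.49)/(1 + 0.49) = 0.6577
n = r_tgt(1 − r_full) / [r_full(1 − r_tgt)] = 0.91 × 0.3423 / (0.6577 × 0.09) ≈ 5.2623
Items = 5.2623 × 24 ≈ 126.30 → 127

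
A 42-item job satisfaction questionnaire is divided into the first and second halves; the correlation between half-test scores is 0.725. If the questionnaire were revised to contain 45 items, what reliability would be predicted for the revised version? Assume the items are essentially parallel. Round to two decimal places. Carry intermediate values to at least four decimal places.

0.85

Spearman-Brown correction (n = 2): r_full = 2·0.725/(1 + 0.725) = 0.8406
Length factor from 42 to 45 items: n = 45/42 = 1.0714
r_new = n·r_full / (1 + (n − 1)·r_full) = 0.9006 / 1.0600 ≈ 0.8496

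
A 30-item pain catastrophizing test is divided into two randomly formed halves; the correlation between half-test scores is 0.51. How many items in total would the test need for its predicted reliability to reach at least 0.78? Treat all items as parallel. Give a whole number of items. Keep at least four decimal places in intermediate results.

52

Corrected full-test reliability: r_full = 2 × 0.51 / (1 + 0.51) ≈ 0.6755
Solve Spearman-Brown for n: n = 0.78(1 − 0.6755) / [0.6755(1 − 0.78)] = 1.7032
Required items = 1.7032 × 30 = 51.10, so 52 items.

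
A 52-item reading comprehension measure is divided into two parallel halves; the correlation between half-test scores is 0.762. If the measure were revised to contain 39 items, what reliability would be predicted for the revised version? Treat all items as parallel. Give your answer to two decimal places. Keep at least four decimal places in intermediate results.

First correct the split-half correlation to full-test reliability: r_full = 2 × 0.762 / (1 + 0.762) ≈ 0.8649
Length factor from 52 to 39 items: n = 39/52 = 0.7500
r_new = n·r_full / (1 + (n − 1)·r_full) = 0.6487 / 0.7838 ≈ 0.8276

0.83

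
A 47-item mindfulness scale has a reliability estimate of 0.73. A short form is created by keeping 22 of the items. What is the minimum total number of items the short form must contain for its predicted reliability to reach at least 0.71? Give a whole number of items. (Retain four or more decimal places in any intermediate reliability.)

43

First, r for the 22-item form: n = 22/47 = 0.4681, so r_22 = 0.4681·0.73/(1 + (0.4681 − 1)·0.73) = 0.5586
Then solve for n' with r_old = 0.5586, r_target = 0.71: n' = 0.71(1 − 0.5586)/[0.5586(1 − 0.71)] = 1.9346
Total items = 1.9346 × 22 = 42.56, rounded up to 43.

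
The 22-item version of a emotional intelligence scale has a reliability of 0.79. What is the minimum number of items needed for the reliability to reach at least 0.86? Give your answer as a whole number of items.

36

n = 0.86(1 − 0.79) / [0.79(1 − 0.86)]
  = 0.1806 / 0.1106 = 1.6329
Items needed = n × 22 = 1.6329 × 22 ≈ 35.92 → round up to 36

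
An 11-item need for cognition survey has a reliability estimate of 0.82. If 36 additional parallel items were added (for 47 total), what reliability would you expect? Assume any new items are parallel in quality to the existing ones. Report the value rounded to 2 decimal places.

0.95

n = 47/11 = 4.2727
Spearman-Brown: r_new = n·r / (1 + (n − 1)·r)
r_new = (4.2727 × 0.82) / (1 + (4.2727 − 1) × 0.82)
r_new = 3.5036 / 3.6836 ≈ 0.9511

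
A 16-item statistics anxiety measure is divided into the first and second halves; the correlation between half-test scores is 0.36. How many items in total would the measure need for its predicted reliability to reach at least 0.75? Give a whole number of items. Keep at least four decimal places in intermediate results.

Corrected full-test reliability: r_full = 2 × 0.36 / (1 + 0.36) ≈ 0.5294
n = r_tgt(1 − r_full) / [r_full(1 − r_tgt)] = 0.75 × 0.4706 / (0.5294 × 0.25) ≈ 2.6668
Items = 2.6668 × 16 ≈ 42.67 → 43

43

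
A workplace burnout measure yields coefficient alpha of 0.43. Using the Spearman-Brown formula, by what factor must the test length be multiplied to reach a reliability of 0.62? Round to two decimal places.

n = 0.62 × (1 − 0.43) / [ 0.43 × (1 − 0.62) ]
  = 0.3534 / 0.1634 = 2.1628

2.16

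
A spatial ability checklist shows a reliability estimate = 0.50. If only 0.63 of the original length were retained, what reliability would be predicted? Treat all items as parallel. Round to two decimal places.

0.39

r_new = (0.63 × 0.50) / (1 + (0.63 − 1) × 0.50)
r_new = 0.3150 / 0.8150 ≈ 0.3865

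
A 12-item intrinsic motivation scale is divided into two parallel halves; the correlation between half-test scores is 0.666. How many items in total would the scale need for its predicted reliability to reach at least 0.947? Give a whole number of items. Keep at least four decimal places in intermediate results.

54

r_full = 2(0.666)/(1 + 0.666) = 0.7995
Solve Spearman-Brown for n: n = 0.947(1 − 0.7995) / [0.7995(1 − 0.947)] = 4.4809
Items = 4.4809 × 12 ≈ 53.77 → 54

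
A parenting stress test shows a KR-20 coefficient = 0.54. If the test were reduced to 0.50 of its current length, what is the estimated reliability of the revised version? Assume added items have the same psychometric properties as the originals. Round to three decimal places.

r_new = 0.5·0.54 / [1 + (0.5 − 1)·0.54]
r_new = 0.2700 / 0.7300 ≈ 0.3699

0.370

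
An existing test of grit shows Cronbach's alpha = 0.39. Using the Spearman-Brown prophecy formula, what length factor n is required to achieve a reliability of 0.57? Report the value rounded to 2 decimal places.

Rearranging the Spearman-Brown formula for n,
n = r*(1 − r) / [ r (1 − r*) ]
n = 0.57(1 − 0.39) / [0.39(1 − 0.57)]
  = 0.3477 / 0.1677 = 2.0733

2.07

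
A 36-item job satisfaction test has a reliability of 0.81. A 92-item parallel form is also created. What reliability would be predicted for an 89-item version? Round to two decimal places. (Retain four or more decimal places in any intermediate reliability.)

Only the ratio of lengths matters: n = 89/36 = 2.4722
r_{89} = n·r / (1 + (n − 1)·r) = 2.0025 / 2.1925 ≈ 0.9133

0.91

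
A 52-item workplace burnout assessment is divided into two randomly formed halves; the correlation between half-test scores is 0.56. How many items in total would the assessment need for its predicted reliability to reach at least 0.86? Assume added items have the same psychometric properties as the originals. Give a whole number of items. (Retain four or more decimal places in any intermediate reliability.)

126

r_full = 2(0.56)/(1 + 0.56) = 0.7179
n = r_tgt(1 − r_full) / [r_full(1 − r_tgt)] = 0.86 × 0.2821 / (0.7179 × 0.14) ≈ 2.4138
Required items = 2.4138 × 52 = 125.52, so 126 items.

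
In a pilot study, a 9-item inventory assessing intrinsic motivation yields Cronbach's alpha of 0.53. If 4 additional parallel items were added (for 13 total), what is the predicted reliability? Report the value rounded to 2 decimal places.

0.62

The new length is 13/9 = 1.4444 times the old.
By Spearman-Brown, r_new = n r / (1 + (n − 1) r).
r_new = (1.4444 × 0.53) / (1 + (1.4444 − 1) × 0.53)
     = 0.7655 / 1.2355 = 0.6196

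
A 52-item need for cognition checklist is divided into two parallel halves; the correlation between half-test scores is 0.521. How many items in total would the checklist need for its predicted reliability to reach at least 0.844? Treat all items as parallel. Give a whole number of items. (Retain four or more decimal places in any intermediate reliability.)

r_full = 2(0.521)/(1 + 0.521) = 0.6851
n = r_tgt(1 − r_full) / [r_full(1 − r_tgt)] = 0.844 × 0.3149 / (0.6851 × 0.156) ≈ 2.4868
Required items = 2.4868 × 52 = 129.31, so 130 items.

130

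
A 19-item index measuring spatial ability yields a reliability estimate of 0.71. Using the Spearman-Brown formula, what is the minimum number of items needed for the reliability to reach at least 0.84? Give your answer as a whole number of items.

Rearranging the Spearman-Brown formula for n,
n = r*(1 − r) / [ r (1 − r*) ]
n = 0.84(1 − 0.71) / [0.71(1 − 0.84)]
n = 0.2436 / 0.1136 ≈ 2.1444
2.1444 × 19 = 40.74 → 41 items

41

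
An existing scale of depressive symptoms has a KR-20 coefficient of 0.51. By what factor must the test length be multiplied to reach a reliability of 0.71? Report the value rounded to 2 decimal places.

Invert Spearman-Brown to solve for n:
n = r*(1 − r) / [ r (1 − r*) ]
n = 0.71(1 − 0.51) / [0.51(1 − 0.71)]
  = 0.3479 / 0.1479 = 2.3523

2.35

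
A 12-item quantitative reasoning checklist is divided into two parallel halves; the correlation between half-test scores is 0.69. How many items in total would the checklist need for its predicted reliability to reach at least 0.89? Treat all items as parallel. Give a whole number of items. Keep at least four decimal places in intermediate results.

r_full = 2(0.69)/(1 + 0.69) = 0.8166
n = r_tgt(1 − r_full) / [r_full(1 − r_tgt)] = 0.89 × 0.1834 / (0.8166 × 0.11) ≈ 1.8171
Required items = 1.8171 × 12 = 21.81, so 22 items.

22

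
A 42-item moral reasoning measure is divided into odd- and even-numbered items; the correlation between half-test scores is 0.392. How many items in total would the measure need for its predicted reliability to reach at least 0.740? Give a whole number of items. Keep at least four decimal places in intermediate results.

r_full = 2(0.392)/(1 + 0.392) = 0.5632
n = r_tgt(1 − r_full) / [r_full(1 − r_tgt)] = 0.740 × 0.4368 / (0.5632 × 0.260) ≈ 2.2074
Items = 2.2074 × 42 ≈ 92.71 → 93

93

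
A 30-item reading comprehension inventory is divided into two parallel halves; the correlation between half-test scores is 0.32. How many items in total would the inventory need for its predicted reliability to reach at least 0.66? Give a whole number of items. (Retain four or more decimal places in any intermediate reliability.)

62

Corrected full-test reliability: r_full = 2 × 0.32 / (1 + 0.32) ≈ 0.4848
Solve Spearman-Brown for n: n = 0.66(1 − 0.4848) / [0.4848(1 − 0.66)] = 2.0629
Required items = 2.0629 × 30 = 61.89, so 62 items.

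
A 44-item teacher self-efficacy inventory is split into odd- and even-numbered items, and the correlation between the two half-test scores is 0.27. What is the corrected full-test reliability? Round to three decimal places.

0.425

The full test is twice the length of either half (n = 2).
r_full = 2(0.27) / (1 + 0.27)
       = 0.5400 / 1.2700 = 0.4252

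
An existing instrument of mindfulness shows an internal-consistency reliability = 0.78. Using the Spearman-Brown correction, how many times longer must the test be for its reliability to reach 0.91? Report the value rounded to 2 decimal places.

2.85

n = [0.91 × 0.22] / [0.78 × 0.09]
  = 0.2002 / 0.0702 = 2.8519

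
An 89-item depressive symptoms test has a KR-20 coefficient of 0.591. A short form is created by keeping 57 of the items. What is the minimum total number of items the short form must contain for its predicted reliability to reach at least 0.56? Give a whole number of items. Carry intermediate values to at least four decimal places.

79

First, r for the 57-item form: n = 57/89 = 0.6404, so r_57 = 0.6404·0.591/(1 + (0.6404 − 1)·0.591) = 0.4806
Length factor from the short form to reach 0.56: n' = 0.56(1 − 0.4806) / [0.4806(1 − 0.56)] ≈ 1.3755
Items = 1.3755 × 57 ≈ 78.40 → 79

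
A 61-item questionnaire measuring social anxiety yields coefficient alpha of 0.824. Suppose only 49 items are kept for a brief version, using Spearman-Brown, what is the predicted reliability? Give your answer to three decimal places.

The new length is 49/61 = 0.8033 times the old.
By Spearman-Brown, r_new = n r / (1 + (n − 1) r).
r_new = (0.8033 × 0.824) / (1 + (0.8033 − 1) × 0.824)
     = 0.6619 / 0.8379 = 0.7900

0.790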